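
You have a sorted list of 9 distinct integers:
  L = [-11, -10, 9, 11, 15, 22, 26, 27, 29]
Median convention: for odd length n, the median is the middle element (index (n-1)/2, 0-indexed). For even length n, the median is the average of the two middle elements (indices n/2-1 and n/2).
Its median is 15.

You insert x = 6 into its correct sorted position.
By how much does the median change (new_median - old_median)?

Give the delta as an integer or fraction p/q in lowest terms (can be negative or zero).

Old median = 15
After inserting x = 6: new sorted = [-11, -10, 6, 9, 11, 15, 22, 26, 27, 29]
New median = 13
Delta = 13 - 15 = -2

Answer: -2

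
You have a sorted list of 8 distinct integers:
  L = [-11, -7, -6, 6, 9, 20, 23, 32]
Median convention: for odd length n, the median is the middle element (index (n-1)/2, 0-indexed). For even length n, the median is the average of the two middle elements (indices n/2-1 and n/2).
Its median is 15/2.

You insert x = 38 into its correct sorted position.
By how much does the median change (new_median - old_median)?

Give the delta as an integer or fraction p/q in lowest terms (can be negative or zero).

Answer: 3/2

Derivation:
Old median = 15/2
After inserting x = 38: new sorted = [-11, -7, -6, 6, 9, 20, 23, 32, 38]
New median = 9
Delta = 9 - 15/2 = 3/2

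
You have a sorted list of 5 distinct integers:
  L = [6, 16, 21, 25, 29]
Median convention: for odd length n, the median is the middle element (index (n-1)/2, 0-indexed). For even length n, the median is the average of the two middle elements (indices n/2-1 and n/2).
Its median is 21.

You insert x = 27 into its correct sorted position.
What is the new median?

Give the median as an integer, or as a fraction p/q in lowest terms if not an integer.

Answer: 23

Derivation:
Old list (sorted, length 5): [6, 16, 21, 25, 29]
Old median = 21
Insert x = 27
Old length odd (5). Middle was index 2 = 21.
New length even (6). New median = avg of two middle elements.
x = 27: 4 elements are < x, 1 elements are > x.
New sorted list: [6, 16, 21, 25, 27, 29]
New median = 23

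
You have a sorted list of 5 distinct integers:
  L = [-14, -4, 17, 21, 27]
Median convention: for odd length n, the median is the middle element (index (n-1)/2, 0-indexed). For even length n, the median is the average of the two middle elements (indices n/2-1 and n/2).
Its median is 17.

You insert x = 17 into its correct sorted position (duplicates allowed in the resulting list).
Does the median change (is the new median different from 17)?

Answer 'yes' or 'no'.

Answer: no

Derivation:
Old median = 17
Insert x = 17
New median = 17
Changed? no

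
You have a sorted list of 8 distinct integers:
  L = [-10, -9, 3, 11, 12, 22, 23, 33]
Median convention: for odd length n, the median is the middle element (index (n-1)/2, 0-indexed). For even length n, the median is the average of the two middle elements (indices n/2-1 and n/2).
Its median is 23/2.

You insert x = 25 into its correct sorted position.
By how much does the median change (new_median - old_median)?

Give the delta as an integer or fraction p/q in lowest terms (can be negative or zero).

Answer: 1/2

Derivation:
Old median = 23/2
After inserting x = 25: new sorted = [-10, -9, 3, 11, 12, 22, 23, 25, 33]
New median = 12
Delta = 12 - 23/2 = 1/2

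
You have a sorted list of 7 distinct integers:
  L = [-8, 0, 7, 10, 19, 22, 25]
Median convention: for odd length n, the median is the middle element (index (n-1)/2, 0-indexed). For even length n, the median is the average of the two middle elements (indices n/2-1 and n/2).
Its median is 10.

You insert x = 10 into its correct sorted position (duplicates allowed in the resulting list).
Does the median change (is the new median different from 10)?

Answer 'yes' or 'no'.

Old median = 10
Insert x = 10
New median = 10
Changed? no

Answer: no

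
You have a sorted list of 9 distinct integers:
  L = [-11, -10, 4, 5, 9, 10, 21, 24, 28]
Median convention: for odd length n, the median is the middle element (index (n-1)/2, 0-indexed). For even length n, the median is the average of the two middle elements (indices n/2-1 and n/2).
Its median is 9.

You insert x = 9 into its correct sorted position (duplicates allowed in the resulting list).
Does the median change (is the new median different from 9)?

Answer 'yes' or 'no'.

Old median = 9
Insert x = 9
New median = 9
Changed? no

Answer: no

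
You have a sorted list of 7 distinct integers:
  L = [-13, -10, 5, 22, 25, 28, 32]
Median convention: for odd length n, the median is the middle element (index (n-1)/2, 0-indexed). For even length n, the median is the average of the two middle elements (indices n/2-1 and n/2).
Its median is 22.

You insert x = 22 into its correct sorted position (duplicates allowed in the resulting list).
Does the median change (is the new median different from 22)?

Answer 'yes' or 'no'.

Old median = 22
Insert x = 22
New median = 22
Changed? no

Answer: no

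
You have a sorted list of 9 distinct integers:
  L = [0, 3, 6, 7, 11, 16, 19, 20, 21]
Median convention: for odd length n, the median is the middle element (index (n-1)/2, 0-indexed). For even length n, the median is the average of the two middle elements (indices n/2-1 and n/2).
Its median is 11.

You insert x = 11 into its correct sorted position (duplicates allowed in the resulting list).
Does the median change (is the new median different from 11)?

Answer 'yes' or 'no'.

Old median = 11
Insert x = 11
New median = 11
Changed? no

Answer: no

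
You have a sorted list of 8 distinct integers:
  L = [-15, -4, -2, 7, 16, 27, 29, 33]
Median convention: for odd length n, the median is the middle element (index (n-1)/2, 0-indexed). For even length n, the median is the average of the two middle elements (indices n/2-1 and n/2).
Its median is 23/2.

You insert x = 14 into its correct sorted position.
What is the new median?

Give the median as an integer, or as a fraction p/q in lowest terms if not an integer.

Answer: 14

Derivation:
Old list (sorted, length 8): [-15, -4, -2, 7, 16, 27, 29, 33]
Old median = 23/2
Insert x = 14
Old length even (8). Middle pair: indices 3,4 = 7,16.
New length odd (9). New median = single middle element.
x = 14: 4 elements are < x, 4 elements are > x.
New sorted list: [-15, -4, -2, 7, 14, 16, 27, 29, 33]
New median = 14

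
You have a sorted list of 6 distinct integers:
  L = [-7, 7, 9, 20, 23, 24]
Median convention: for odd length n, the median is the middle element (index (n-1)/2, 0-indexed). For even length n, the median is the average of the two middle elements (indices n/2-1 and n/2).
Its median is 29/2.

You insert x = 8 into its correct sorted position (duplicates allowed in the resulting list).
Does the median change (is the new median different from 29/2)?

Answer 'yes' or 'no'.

Old median = 29/2
Insert x = 8
New median = 9
Changed? yes

Answer: yes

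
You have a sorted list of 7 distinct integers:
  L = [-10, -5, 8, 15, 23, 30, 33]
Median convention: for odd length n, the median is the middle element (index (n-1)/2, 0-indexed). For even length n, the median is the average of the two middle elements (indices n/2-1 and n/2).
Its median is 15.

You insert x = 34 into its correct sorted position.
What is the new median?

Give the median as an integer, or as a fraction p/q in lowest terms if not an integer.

Old list (sorted, length 7): [-10, -5, 8, 15, 23, 30, 33]
Old median = 15
Insert x = 34
Old length odd (7). Middle was index 3 = 15.
New length even (8). New median = avg of two middle elements.
x = 34: 7 elements are < x, 0 elements are > x.
New sorted list: [-10, -5, 8, 15, 23, 30, 33, 34]
New median = 19

Answer: 19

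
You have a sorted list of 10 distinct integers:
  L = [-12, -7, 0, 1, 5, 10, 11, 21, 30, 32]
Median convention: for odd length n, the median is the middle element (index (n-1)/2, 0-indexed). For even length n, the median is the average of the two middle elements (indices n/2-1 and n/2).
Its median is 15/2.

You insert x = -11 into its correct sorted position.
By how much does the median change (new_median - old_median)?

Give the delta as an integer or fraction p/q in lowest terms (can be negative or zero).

Old median = 15/2
After inserting x = -11: new sorted = [-12, -11, -7, 0, 1, 5, 10, 11, 21, 30, 32]
New median = 5
Delta = 5 - 15/2 = -5/2

Answer: -5/2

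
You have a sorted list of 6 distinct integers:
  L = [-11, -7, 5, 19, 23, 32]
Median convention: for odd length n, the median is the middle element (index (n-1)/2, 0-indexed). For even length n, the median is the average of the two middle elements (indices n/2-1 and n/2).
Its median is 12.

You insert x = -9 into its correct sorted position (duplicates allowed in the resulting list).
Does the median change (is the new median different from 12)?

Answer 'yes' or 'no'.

Answer: yes

Derivation:
Old median = 12
Insert x = -9
New median = 5
Changed? yes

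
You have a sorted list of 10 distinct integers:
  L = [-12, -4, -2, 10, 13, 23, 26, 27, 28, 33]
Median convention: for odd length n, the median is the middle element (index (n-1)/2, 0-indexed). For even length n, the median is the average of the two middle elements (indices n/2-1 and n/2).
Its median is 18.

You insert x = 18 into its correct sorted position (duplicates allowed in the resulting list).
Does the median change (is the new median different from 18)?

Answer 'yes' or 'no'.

Answer: no

Derivation:
Old median = 18
Insert x = 18
New median = 18
Changed? no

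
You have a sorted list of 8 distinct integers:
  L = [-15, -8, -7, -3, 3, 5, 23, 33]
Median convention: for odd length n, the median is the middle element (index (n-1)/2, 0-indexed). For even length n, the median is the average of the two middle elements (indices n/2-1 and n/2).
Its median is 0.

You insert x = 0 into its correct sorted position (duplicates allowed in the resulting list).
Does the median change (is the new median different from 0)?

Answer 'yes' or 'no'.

Answer: no

Derivation:
Old median = 0
Insert x = 0
New median = 0
Changed? no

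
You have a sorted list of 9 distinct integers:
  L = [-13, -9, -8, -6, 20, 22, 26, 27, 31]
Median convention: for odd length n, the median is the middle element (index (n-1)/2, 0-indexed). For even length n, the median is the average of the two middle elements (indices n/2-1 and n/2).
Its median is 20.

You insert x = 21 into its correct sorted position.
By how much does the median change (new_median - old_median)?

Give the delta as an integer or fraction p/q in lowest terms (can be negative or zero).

Answer: 1/2

Derivation:
Old median = 20
After inserting x = 21: new sorted = [-13, -9, -8, -6, 20, 21, 22, 26, 27, 31]
New median = 41/2
Delta = 41/2 - 20 = 1/2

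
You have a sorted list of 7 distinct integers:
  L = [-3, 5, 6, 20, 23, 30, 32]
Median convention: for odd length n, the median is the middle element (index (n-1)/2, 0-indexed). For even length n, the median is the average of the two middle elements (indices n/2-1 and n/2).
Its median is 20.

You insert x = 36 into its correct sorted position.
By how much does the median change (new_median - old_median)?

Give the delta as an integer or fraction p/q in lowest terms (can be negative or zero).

Answer: 3/2

Derivation:
Old median = 20
After inserting x = 36: new sorted = [-3, 5, 6, 20, 23, 30, 32, 36]
New median = 43/2
Delta = 43/2 - 20 = 3/2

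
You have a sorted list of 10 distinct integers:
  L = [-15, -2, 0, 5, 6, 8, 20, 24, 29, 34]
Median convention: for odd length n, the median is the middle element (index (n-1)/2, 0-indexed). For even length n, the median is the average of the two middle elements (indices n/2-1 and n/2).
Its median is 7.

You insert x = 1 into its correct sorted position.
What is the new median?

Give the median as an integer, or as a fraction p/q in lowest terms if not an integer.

Answer: 6

Derivation:
Old list (sorted, length 10): [-15, -2, 0, 5, 6, 8, 20, 24, 29, 34]
Old median = 7
Insert x = 1
Old length even (10). Middle pair: indices 4,5 = 6,8.
New length odd (11). New median = single middle element.
x = 1: 3 elements are < x, 7 elements are > x.
New sorted list: [-15, -2, 0, 1, 5, 6, 8, 20, 24, 29, 34]
New median = 6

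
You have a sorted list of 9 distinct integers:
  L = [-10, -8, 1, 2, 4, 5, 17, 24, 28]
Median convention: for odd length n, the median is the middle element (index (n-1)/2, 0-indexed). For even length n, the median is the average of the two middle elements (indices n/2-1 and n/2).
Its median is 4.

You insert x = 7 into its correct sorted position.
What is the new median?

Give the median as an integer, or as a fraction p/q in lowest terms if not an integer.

Old list (sorted, length 9): [-10, -8, 1, 2, 4, 5, 17, 24, 28]
Old median = 4
Insert x = 7
Old length odd (9). Middle was index 4 = 4.
New length even (10). New median = avg of two middle elements.
x = 7: 6 elements are < x, 3 elements are > x.
New sorted list: [-10, -8, 1, 2, 4, 5, 7, 17, 24, 28]
New median = 9/2

Answer: 9/2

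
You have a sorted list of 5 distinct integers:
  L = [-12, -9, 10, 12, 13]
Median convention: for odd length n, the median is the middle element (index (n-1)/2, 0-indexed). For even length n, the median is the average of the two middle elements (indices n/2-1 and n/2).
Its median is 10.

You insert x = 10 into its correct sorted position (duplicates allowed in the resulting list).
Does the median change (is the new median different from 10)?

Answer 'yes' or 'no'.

Old median = 10
Insert x = 10
New median = 10
Changed? no

Answer: no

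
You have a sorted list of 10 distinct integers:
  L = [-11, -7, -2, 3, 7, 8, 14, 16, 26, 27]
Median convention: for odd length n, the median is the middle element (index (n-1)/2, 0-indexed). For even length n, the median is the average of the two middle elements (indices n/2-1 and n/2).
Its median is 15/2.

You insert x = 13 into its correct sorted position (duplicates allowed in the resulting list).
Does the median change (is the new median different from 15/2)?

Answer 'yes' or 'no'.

Old median = 15/2
Insert x = 13
New median = 8
Changed? yes

Answer: yes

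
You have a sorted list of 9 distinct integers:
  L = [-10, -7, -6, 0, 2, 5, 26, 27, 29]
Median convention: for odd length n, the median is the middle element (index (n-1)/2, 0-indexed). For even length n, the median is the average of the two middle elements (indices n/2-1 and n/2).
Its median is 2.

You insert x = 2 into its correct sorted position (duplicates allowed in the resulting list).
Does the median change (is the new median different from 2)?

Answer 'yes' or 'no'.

Answer: no

Derivation:
Old median = 2
Insert x = 2
New median = 2
Changed? no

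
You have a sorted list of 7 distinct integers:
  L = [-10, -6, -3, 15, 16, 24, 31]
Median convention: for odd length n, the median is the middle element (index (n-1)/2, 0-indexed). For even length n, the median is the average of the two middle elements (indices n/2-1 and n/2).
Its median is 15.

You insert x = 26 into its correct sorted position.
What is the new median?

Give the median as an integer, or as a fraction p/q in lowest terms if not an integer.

Old list (sorted, length 7): [-10, -6, -3, 15, 16, 24, 31]
Old median = 15
Insert x = 26
Old length odd (7). Middle was index 3 = 15.
New length even (8). New median = avg of two middle elements.
x = 26: 6 elements are < x, 1 elements are > x.
New sorted list: [-10, -6, -3, 15, 16, 24, 26, 31]
New median = 31/2

Answer: 31/2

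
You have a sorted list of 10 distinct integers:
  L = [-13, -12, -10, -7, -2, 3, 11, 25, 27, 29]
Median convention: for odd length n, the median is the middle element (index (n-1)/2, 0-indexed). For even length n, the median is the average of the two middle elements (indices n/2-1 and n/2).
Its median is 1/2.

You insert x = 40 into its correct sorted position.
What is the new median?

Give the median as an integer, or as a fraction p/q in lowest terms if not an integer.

Old list (sorted, length 10): [-13, -12, -10, -7, -2, 3, 11, 25, 27, 29]
Old median = 1/2
Insert x = 40
Old length even (10). Middle pair: indices 4,5 = -2,3.
New length odd (11). New median = single middle element.
x = 40: 10 elements are < x, 0 elements are > x.
New sorted list: [-13, -12, -10, -7, -2, 3, 11, 25, 27, 29, 40]
New median = 3

Answer: 3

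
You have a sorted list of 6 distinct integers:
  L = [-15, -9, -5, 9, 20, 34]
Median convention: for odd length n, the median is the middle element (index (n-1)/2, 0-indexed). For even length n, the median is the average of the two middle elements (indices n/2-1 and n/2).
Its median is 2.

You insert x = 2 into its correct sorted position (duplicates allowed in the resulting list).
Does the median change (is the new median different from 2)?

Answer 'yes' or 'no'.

Old median = 2
Insert x = 2
New median = 2
Changed? no

Answer: no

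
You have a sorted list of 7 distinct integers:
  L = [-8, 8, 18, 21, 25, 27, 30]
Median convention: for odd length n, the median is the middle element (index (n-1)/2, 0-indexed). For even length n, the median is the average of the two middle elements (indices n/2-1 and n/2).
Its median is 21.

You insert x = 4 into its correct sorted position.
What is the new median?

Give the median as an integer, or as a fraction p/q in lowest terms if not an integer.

Old list (sorted, length 7): [-8, 8, 18, 21, 25, 27, 30]
Old median = 21
Insert x = 4
Old length odd (7). Middle was index 3 = 21.
New length even (8). New median = avg of two middle elements.
x = 4: 1 elements are < x, 6 elements are > x.
New sorted list: [-8, 4, 8, 18, 21, 25, 27, 30]
New median = 39/2

Answer: 39/2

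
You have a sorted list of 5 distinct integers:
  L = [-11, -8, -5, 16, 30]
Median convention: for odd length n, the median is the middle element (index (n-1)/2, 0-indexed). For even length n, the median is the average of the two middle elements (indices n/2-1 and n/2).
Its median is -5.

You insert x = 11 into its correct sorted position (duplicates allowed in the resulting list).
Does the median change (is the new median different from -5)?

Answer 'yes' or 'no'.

Old median = -5
Insert x = 11
New median = 3
Changed? yes

Answer: yes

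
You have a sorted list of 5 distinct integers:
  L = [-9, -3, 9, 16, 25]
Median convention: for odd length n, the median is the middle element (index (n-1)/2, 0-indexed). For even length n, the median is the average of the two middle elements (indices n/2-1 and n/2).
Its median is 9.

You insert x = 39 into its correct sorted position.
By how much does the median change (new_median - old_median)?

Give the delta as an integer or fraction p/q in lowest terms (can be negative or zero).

Old median = 9
After inserting x = 39: new sorted = [-9, -3, 9, 16, 25, 39]
New median = 25/2
Delta = 25/2 - 9 = 7/2

Answer: 7/2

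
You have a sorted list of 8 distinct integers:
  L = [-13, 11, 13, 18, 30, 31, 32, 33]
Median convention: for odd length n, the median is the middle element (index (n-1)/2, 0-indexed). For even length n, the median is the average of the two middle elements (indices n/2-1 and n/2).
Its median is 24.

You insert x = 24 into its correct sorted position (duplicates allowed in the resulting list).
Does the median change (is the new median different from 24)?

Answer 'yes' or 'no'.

Answer: no

Derivation:
Old median = 24
Insert x = 24
New median = 24
Changed? no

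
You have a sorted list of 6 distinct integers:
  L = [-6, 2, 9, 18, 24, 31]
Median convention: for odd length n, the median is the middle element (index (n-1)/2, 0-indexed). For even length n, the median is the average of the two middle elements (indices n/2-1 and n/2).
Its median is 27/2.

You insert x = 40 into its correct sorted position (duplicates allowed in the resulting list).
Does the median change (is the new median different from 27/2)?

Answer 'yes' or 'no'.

Answer: yes

Derivation:
Old median = 27/2
Insert x = 40
New median = 18
Changed? yes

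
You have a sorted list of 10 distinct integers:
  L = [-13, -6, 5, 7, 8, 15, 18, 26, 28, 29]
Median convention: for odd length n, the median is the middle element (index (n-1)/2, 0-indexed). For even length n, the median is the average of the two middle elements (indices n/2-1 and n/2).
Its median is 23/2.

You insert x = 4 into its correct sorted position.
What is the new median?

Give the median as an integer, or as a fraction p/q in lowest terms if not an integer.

Answer: 8

Derivation:
Old list (sorted, length 10): [-13, -6, 5, 7, 8, 15, 18, 26, 28, 29]
Old median = 23/2
Insert x = 4
Old length even (10). Middle pair: indices 4,5 = 8,15.
New length odd (11). New median = single middle element.
x = 4: 2 elements are < x, 8 elements are > x.
New sorted list: [-13, -6, 4, 5, 7, 8, 15, 18, 26, 28, 29]
New median = 8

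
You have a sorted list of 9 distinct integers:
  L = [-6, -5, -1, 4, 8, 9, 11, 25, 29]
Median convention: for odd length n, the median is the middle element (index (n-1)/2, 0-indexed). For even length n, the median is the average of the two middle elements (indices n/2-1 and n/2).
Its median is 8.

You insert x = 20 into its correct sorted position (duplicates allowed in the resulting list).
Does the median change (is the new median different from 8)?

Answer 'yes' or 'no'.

Old median = 8
Insert x = 20
New median = 17/2
Changed? yes

Answer: yes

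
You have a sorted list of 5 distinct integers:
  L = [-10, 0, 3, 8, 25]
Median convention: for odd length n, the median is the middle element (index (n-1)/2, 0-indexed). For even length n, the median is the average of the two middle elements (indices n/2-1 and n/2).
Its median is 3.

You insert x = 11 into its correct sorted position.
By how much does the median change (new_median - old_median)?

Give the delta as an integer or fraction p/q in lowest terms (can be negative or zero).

Old median = 3
After inserting x = 11: new sorted = [-10, 0, 3, 8, 11, 25]
New median = 11/2
Delta = 11/2 - 3 = 5/2

Answer: 5/2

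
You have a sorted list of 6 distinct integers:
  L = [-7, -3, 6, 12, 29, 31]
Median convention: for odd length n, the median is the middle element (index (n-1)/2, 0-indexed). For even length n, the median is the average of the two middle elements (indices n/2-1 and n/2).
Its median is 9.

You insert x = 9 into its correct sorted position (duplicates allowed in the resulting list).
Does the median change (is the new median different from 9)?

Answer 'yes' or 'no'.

Answer: no

Derivation:
Old median = 9
Insert x = 9
New median = 9
Changed? no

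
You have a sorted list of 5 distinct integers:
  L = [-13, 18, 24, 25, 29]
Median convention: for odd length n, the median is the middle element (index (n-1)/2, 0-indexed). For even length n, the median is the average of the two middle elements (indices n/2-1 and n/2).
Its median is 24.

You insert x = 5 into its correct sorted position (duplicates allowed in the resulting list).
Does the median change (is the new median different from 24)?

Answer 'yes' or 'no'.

Old median = 24
Insert x = 5
New median = 21
Changed? yes

Answer: yes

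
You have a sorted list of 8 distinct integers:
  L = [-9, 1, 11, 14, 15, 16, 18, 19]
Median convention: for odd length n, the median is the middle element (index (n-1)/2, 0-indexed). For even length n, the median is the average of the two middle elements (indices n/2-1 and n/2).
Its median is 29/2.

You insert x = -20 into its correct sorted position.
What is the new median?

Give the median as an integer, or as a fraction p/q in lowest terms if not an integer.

Old list (sorted, length 8): [-9, 1, 11, 14, 15, 16, 18, 19]
Old median = 29/2
Insert x = -20
Old length even (8). Middle pair: indices 3,4 = 14,15.
New length odd (9). New median = single middle element.
x = -20: 0 elements are < x, 8 elements are > x.
New sorted list: [-20, -9, 1, 11, 14, 15, 16, 18, 19]
New median = 14

Answer: 14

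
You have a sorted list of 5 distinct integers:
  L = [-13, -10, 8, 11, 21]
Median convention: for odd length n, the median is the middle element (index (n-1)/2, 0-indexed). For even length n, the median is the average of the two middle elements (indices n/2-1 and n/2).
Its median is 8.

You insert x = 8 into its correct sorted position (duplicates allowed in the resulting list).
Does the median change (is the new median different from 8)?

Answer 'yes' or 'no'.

Old median = 8
Insert x = 8
New median = 8
Changed? no

Answer: no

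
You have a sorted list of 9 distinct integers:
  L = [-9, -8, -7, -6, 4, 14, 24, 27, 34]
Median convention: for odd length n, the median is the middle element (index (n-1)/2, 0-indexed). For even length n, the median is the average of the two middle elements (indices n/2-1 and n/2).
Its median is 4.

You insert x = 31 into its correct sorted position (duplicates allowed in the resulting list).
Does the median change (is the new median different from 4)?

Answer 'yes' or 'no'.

Answer: yes

Derivation:
Old median = 4
Insert x = 31
New median = 9
Changed? yes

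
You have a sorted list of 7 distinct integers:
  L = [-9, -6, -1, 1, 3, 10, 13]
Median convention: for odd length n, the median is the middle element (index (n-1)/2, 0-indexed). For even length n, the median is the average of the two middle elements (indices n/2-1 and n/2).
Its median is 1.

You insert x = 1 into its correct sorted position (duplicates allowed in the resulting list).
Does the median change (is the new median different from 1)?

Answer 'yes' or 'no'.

Old median = 1
Insert x = 1
New median = 1
Changed? no

Answer: no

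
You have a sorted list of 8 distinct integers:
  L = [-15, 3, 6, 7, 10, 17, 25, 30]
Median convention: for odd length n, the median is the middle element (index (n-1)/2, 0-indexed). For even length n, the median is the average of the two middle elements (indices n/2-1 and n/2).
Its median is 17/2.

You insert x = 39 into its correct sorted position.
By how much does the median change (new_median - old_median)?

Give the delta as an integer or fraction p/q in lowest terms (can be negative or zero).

Old median = 17/2
After inserting x = 39: new sorted = [-15, 3, 6, 7, 10, 17, 25, 30, 39]
New median = 10
Delta = 10 - 17/2 = 3/2

Answer: 3/2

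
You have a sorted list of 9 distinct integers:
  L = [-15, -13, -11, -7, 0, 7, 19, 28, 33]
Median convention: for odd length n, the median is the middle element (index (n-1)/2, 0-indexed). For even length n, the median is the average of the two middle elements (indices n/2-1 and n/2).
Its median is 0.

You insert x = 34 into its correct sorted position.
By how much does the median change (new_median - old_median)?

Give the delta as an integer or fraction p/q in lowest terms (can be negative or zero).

Answer: 7/2

Derivation:
Old median = 0
After inserting x = 34: new sorted = [-15, -13, -11, -7, 0, 7, 19, 28, 33, 34]
New median = 7/2
Delta = 7/2 - 0 = 7/2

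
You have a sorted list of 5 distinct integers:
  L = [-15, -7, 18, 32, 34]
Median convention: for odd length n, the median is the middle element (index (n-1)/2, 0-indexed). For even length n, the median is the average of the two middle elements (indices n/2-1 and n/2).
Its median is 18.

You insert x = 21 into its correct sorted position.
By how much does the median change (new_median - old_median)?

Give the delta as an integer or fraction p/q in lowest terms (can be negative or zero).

Old median = 18
After inserting x = 21: new sorted = [-15, -7, 18, 21, 32, 34]
New median = 39/2
Delta = 39/2 - 18 = 3/2

Answer: 3/2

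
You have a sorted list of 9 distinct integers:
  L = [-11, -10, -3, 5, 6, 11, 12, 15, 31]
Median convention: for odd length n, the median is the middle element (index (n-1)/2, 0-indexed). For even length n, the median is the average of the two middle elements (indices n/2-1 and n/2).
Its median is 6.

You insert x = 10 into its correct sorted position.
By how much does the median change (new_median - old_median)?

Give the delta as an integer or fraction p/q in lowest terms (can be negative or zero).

Answer: 2

Derivation:
Old median = 6
After inserting x = 10: new sorted = [-11, -10, -3, 5, 6, 10, 11, 12, 15, 31]
New median = 8
Delta = 8 - 6 = 2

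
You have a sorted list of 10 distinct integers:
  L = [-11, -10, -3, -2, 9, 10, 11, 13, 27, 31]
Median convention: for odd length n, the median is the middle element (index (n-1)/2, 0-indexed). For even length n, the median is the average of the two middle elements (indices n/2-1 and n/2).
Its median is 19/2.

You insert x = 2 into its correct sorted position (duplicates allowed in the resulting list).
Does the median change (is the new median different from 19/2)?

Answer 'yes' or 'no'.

Old median = 19/2
Insert x = 2
New median = 9
Changed? yes

Answer: yes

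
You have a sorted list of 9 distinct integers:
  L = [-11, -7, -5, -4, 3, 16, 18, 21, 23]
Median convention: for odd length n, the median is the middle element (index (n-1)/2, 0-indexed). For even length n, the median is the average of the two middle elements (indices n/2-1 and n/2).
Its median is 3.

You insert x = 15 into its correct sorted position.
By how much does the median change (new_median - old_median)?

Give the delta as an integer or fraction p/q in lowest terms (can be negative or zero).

Answer: 6

Derivation:
Old median = 3
After inserting x = 15: new sorted = [-11, -7, -5, -4, 3, 15, 16, 18, 21, 23]
New median = 9
Delta = 9 - 3 = 6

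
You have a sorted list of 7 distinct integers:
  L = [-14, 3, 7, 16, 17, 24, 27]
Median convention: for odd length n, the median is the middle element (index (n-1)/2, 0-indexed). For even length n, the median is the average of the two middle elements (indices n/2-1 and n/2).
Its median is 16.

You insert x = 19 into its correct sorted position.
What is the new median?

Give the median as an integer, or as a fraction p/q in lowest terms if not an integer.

Answer: 33/2

Derivation:
Old list (sorted, length 7): [-14, 3, 7, 16, 17, 24, 27]
Old median = 16
Insert x = 19
Old length odd (7). Middle was index 3 = 16.
New length even (8). New median = avg of two middle elements.
x = 19: 5 elements are < x, 2 elements are > x.
New sorted list: [-14, 3, 7, 16, 17, 19, 24, 27]
New median = 33/2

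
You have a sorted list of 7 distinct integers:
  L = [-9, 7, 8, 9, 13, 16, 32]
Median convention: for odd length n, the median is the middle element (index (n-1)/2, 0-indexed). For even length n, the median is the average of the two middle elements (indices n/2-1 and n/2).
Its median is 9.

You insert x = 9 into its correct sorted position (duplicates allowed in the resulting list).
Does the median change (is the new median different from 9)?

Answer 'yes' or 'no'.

Answer: no

Derivation:
Old median = 9
Insert x = 9
New median = 9
Changed? no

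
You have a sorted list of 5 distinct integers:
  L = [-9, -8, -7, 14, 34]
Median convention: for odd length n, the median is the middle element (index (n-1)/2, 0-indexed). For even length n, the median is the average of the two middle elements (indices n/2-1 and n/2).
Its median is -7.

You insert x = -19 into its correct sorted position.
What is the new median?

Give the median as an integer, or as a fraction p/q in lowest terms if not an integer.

Answer: -15/2

Derivation:
Old list (sorted, length 5): [-9, -8, -7, 14, 34]
Old median = -7
Insert x = -19
Old length odd (5). Middle was index 2 = -7.
New length even (6). New median = avg of two middle elements.
x = -19: 0 elements are < x, 5 elements are > x.
New sorted list: [-19, -9, -8, -7, 14, 34]
New median = -15/2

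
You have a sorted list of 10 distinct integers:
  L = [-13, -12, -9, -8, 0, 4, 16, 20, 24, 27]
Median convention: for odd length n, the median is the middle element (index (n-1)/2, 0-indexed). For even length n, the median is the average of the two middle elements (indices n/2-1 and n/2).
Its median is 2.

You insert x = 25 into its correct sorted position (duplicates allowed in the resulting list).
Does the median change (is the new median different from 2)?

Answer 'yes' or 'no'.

Answer: yes

Derivation:
Old median = 2
Insert x = 25
New median = 4
Changed? yes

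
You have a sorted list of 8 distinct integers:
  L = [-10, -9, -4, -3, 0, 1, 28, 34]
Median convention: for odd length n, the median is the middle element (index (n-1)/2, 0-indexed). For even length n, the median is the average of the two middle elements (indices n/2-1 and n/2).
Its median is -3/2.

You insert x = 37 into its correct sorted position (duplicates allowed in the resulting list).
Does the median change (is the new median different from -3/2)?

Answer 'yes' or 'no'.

Answer: yes

Derivation:
Old median = -3/2
Insert x = 37
New median = 0
Changed? yes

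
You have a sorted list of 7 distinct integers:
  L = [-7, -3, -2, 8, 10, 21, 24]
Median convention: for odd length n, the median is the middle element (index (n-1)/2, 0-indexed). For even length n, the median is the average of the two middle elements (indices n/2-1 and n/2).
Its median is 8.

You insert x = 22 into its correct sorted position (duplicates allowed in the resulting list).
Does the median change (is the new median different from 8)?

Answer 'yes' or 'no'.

Old median = 8
Insert x = 22
New median = 9
Changed? yes

Answer: yes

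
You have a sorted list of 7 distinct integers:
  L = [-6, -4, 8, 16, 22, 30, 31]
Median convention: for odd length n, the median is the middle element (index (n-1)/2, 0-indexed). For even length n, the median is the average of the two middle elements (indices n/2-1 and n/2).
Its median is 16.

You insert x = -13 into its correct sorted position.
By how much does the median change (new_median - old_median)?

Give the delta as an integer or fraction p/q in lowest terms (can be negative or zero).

Answer: -4

Derivation:
Old median = 16
After inserting x = -13: new sorted = [-13, -6, -4, 8, 16, 22, 30, 31]
New median = 12
Delta = 12 - 16 = -4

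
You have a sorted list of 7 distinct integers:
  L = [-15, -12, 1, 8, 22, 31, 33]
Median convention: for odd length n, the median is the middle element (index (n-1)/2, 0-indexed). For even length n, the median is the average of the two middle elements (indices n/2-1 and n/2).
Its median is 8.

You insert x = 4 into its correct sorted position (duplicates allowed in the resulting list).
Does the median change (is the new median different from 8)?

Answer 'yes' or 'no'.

Answer: yes

Derivation:
Old median = 8
Insert x = 4
New median = 6
Changed? yes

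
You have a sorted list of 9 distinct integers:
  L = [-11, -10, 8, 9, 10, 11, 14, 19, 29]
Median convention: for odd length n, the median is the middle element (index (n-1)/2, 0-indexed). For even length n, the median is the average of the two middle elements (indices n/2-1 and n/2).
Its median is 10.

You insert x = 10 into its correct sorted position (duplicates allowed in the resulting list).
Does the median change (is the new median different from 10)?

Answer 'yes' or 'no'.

Answer: no

Derivation:
Old median = 10
Insert x = 10
New median = 10
Changed? no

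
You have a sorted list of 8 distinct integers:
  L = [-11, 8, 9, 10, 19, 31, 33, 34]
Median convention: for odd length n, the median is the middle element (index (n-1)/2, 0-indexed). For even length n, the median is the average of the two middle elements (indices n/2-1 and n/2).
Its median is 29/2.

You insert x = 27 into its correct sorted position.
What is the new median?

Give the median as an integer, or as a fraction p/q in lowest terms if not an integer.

Answer: 19

Derivation:
Old list (sorted, length 8): [-11, 8, 9, 10, 19, 31, 33, 34]
Old median = 29/2
Insert x = 27
Old length even (8). Middle pair: indices 3,4 = 10,19.
New length odd (9). New median = single middle element.
x = 27: 5 elements are < x, 3 elements are > x.
New sorted list: [-11, 8, 9, 10, 19, 27, 31, 33, 34]
New median = 19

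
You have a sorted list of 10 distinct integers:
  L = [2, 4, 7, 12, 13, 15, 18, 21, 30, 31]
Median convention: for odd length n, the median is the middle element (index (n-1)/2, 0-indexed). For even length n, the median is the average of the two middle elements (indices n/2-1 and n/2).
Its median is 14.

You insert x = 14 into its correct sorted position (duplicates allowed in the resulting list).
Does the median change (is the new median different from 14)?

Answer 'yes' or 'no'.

Answer: no

Derivation:
Old median = 14
Insert x = 14
New median = 14
Changed? no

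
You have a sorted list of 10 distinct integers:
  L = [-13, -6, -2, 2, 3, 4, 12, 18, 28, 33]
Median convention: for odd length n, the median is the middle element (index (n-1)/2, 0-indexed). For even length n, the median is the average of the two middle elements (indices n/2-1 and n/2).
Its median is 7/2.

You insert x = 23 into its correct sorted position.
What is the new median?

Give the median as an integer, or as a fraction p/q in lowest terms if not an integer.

Old list (sorted, length 10): [-13, -6, -2, 2, 3, 4, 12, 18, 28, 33]
Old median = 7/2
Insert x = 23
Old length even (10). Middle pair: indices 4,5 = 3,4.
New length odd (11). New median = single middle element.
x = 23: 8 elements are < x, 2 elements are > x.
New sorted list: [-13, -6, -2, 2, 3, 4, 12, 18, 23, 28, 33]
New median = 4

Answer: 4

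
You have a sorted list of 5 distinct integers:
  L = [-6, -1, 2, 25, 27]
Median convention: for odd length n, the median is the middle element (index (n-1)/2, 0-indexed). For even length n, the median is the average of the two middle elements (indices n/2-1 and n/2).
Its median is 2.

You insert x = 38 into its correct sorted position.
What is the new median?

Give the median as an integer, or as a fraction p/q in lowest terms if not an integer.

Old list (sorted, length 5): [-6, -1, 2, 25, 27]
Old median = 2
Insert x = 38
Old length odd (5). Middle was index 2 = 2.
New length even (6). New median = avg of two middle elements.
x = 38: 5 elements are < x, 0 elements are > x.
New sorted list: [-6, -1, 2, 25, 27, 38]
New median = 27/2

Answer: 27/2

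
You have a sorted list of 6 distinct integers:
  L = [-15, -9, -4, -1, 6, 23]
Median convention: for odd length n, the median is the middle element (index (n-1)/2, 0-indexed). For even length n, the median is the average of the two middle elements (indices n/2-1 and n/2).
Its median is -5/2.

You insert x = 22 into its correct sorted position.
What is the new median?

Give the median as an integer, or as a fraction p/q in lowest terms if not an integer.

Old list (sorted, length 6): [-15, -9, -4, -1, 6, 23]
Old median = -5/2
Insert x = 22
Old length even (6). Middle pair: indices 2,3 = -4,-1.
New length odd (7). New median = single middle element.
x = 22: 5 elements are < x, 1 elements are > x.
New sorted list: [-15, -9, -4, -1, 6, 22, 23]
New median = -1

Answer: -1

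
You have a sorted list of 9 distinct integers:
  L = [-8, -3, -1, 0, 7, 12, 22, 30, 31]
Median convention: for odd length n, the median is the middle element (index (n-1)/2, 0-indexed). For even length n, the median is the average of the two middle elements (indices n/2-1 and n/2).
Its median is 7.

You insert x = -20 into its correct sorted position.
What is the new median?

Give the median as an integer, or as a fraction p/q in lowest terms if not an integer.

Old list (sorted, length 9): [-8, -3, -1, 0, 7, 12, 22, 30, 31]
Old median = 7
Insert x = -20
Old length odd (9). Middle was index 4 = 7.
New length even (10). New median = avg of two middle elements.
x = -20: 0 elements are < x, 9 elements are > x.
New sorted list: [-20, -8, -3, -1, 0, 7, 12, 22, 30, 31]
New median = 7/2

Answer: 7/2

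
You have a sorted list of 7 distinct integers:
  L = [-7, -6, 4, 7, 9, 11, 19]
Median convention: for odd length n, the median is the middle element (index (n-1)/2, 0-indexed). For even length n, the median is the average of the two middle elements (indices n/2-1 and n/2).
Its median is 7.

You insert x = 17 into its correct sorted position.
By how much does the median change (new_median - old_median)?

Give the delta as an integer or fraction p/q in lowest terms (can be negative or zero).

Old median = 7
After inserting x = 17: new sorted = [-7, -6, 4, 7, 9, 11, 17, 19]
New median = 8
Delta = 8 - 7 = 1

Answer: 1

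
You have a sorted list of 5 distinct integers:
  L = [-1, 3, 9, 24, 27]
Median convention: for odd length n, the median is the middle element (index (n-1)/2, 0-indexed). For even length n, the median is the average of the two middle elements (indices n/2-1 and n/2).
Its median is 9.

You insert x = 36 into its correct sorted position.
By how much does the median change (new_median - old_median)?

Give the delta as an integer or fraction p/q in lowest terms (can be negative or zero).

Old median = 9
After inserting x = 36: new sorted = [-1, 3, 9, 24, 27, 36]
New median = 33/2
Delta = 33/2 - 9 = 15/2

Answer: 15/2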